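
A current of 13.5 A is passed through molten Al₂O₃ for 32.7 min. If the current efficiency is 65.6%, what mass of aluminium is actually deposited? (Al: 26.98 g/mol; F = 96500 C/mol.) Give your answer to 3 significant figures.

1.62 g

Q = 13.5 × 1962 = 26490 C
n(e⁻) = 26490 / 96500 = 0.2745 mol
Al³⁺ + 3e⁻ → Al, so theoretical m(Al) = 0.09150 × 26.98 = 2.469 g
Actual mass = 65.6% × 2.469 = 1.62 g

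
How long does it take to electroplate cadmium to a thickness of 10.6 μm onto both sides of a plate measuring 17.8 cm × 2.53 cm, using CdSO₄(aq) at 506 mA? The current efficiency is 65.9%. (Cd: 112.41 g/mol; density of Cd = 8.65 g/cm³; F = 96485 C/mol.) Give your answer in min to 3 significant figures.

70.9 min

Plated area = 2 × 17.8 × 2.53 = 90.07 cm²
Volume = 90.07 × 10.6×10⁻⁴ cm = 0.09547 cm³
m(Cd) = 0.09547 × 8.65 = 0.8258 g
n(Cd) = 0.8258 / 112.41 = 0.007346 mol; n(e⁻) = 2 × 0.007346 = 0.01469 mol
Q = 0.01469 × 96485 / 0.659 = 2151 C
t = 2151 / 0.506 = 4251 s = 70.9 min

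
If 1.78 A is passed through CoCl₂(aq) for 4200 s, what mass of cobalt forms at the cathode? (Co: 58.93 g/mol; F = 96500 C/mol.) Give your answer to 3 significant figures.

Charge passed = 1.78 × 4200 = 7476 C
n(e⁻) = Q/F = 7476/96500 = 0.07747 mol
Co²⁺ + 2e⁻ → Co, so n(Co) = 0.07747 / 2 = 0.03874 mol
m = 0.03874 × 58.93 = 2.28 g

2.28 g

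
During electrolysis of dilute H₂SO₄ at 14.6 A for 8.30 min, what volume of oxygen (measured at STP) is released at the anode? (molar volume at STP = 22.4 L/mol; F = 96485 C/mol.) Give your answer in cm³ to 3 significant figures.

422 cm³

Charge passed = 14.6 × 498 = 7271 C
Moles of electrons = 7271 / 96485 = 0.07536 mol
2H₂O → O₂ + 4H⁺ + 4e⁻, so n(O₂) = 0.07536 / 4 = 0.01884 mol
V = 0.01884 × 22.4 = 0.4220 L
= 422 cm³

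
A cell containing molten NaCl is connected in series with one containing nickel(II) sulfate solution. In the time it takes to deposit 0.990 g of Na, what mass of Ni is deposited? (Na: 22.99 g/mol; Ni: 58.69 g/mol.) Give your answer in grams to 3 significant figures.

1.26 g

n(Na) = 0.990 / 22.99 = 0.04306 mol
Na⁺ + e⁻ → Na, so n(e⁻) = 0.04306 mol
In series, the same 0.04306 mol of electrons flows through the second cell.
Ni²⁺ + 2e⁻ → Ni, so n(Ni) = 0.04306 / 2 = 0.02153 mol
m(Ni) = 0.02153 × 58.69 = 1.26 g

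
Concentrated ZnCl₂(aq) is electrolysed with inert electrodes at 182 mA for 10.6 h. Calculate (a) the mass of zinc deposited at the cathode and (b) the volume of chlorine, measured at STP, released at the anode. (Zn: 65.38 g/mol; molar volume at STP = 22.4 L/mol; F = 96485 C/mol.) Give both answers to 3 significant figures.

2.35 g Zn; 0.806 L Cl₂

Q = 0.182 × 38160 = 6945 C; n(e⁻) = 6945 / 96485 = 0.07198 mol
Cathode: Zn²⁺ + 2e⁻ → Zn → n(Zn) = 0.07198/2 = 0.03599 mol → 2.35 g
Anode: 2Cl⁻ → Cl₂ + 2e⁻ → n(Cl₂) = 0.07198/2 = 0.03599 mol → 0.806 L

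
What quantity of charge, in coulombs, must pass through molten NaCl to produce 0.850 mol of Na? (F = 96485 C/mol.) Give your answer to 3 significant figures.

82000 C

Na⁺ + e⁻ → Na, so n(e⁻) = 1 × 0.850 = 0.8500 mol
Q = 0.8500 × 96485 = 82010 C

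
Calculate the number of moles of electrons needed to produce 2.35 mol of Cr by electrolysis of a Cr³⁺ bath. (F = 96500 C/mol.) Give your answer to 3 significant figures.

7.05 mol

Cr³⁺ + 3e⁻ → Cr, so n(e⁻) = 3 × 2.35 = 7.050 mol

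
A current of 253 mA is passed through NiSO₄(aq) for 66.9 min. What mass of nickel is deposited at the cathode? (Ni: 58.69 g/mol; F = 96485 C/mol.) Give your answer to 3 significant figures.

Q = It = 0.253 × 4014 = 1016 C
n(e⁻) = Q/F = 1016/96485 = 0.01053 mol
Ni²⁺ + 2e⁻ → Ni, so n(Ni) = 0.01053 / 2 = 0.005265 mol
m = 0.005265 × 58.69 = 0.309 g

0.309 g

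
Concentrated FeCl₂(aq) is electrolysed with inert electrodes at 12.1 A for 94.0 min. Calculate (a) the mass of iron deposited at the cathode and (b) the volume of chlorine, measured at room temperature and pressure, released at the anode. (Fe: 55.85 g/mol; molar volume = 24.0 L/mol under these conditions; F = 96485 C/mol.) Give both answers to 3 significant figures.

Q = 12.1 × 5640 = 68240 C; n(e⁻) = 68240 / 96485 = 0.7073 mol
Cathode: Fe²⁺ + 2e⁻ → Fe → n(Fe) = 0.7073/2 = 0.3537 mol → 19.8 g
Anode: 2Cl⁻ → Cl₂ + 2e⁻ → n(Cl₂) = 0.7073/2 = 0.3537 mol → 8.49 L

19.8 g Fe; 8.49 L Cl₂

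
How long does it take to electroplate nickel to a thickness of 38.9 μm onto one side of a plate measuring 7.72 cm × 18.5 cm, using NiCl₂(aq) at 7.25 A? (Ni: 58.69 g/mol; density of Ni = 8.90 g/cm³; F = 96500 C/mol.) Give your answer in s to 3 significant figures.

Plated area = 7.72 × 18.5 = 142.8 cm²
Volume = 142.8 × 38.9×10⁻⁴ cm = 0.5555 cm³
m(Ni) = 0.5555 × 8.90 = 4.944 g
n(Ni) = 4.944 / 58.69 = 0.08424 mol; n(e⁻) = 2 × 0.08424 = 0.1685 mol
Q = 0.1685 × 96500 = 16260 C
t = 16260 / 7.25 = 2243 s

2240 s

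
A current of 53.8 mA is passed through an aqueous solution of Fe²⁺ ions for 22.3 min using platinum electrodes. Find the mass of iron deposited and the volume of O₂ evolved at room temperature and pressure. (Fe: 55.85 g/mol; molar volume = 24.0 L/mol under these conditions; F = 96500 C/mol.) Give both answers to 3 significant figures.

0.0208 g Fe; 0.00448 L O₂

Q = 0.0538 × 1338 = 71.98 C; n(e⁻) = 71.98 / 96500 = 7.459×10^-4 mol
Cathode: Fe²⁺ + 2e⁻ → Fe → n(Fe) = 7.459×10^-4/2 = 3.730×10^-4 mol → 0.0208 g
Anode: 2H₂O → O₂ + 4H⁺ + 4e⁻ → n(O₂) = 7.459×10^-4/4 = 1.865×10^-4 mol → 0.00448 L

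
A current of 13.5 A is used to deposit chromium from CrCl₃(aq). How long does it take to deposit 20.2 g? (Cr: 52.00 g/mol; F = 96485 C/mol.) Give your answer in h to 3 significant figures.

n(Cr) = 20.2 / 52.00 = 0.3885 mol
Cr³⁺ + 3e⁻ → Cr, so n(e⁻) = 3 × 0.3885 = 1.166 mol
Q = 1.166 × 96485 = 1.125×10^5 C
t = Q / I = 1.125×10^5 / 13.5 = 8333 s = 2.31 h

2.31 h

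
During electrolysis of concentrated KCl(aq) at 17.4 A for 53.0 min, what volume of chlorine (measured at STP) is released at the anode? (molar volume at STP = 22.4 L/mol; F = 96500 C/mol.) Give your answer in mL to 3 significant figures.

6420 mL

Q = 17.4 A × 3180 s = 55330 C
Moles of electrons = 55330 / 96500 = 0.5734 mol
2Cl⁻ → Cl₂ + 2e⁻, so n(Cl₂) = 0.5734 / 2 = 0.2867 mol
V = 0.2867 × 22.4 = 6.422 L
= 6420 mL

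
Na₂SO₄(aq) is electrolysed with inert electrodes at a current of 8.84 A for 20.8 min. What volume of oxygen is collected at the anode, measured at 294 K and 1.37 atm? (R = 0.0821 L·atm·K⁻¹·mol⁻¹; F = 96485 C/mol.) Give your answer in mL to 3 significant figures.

504 mL

Q = It = 8.84 × 1248 = 11030 C
n(e⁻) = Q/F = 11030/96485 = 0.1143 mol
2H₂O → O₂ + 4H⁺ + 4e⁻, so n(O₂) = 0.1143 / 4 = 0.02858 mol
V = nRT/P = 0.02858 × 0.0821 × 294 / 1.37 = 0.5035 L
= 504 mL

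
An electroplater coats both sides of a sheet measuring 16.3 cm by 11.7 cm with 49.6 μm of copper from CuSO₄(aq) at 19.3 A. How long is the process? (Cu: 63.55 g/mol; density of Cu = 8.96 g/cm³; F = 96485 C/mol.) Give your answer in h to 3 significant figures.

Plated area = 2 × 16.3 × 11.7 = 381.4 cm²
Volume = 381.4 × 49.6×10⁻⁴ cm = 1.892 cm³
m(Cu) = 1.892 × 8.96 = 16.95 g
n(Cu) = 16.95 / 63.55 = 0.2667 mol; n(e⁻) = 2 × 0.2667 = 0.5334 mol
Q = 0.5334 × 96485 = 51470 C
t = 51470 / 19.3 = 2667 s = 0.741 h

0.741 h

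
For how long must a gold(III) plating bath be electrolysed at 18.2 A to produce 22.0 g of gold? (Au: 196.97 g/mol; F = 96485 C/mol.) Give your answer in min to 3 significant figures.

n(Au) = 22.0 / 196.97 = 0.1117 mol
Au³⁺ + 3e⁻ → Au, so n(e⁻) = 3 × 0.1117 = 0.3351 mol
Q = 0.3351 × 96485 = 32330 C
t = Q / I = 32330 / 18.2 = 1776 s = 29.6 min

29.6 min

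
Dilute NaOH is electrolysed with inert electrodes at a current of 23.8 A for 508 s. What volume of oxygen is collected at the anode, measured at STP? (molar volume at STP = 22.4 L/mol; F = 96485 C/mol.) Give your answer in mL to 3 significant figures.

702 mL

Q = 23.8 A × 508 s = 12090 C
n(e⁻) = 12090 / 96485 = 0.1253 mol
2H₂O → O₂ + 4H⁺ + 4e⁻, so n(O₂) = 0.1253 / 4 = 0.03133 mol
V = 0.03133 × 22.4 = 0.7018 L
= 702 mL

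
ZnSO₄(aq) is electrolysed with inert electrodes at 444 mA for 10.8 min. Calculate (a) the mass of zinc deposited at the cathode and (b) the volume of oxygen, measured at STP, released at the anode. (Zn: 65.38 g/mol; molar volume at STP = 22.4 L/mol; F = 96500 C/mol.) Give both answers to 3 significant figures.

0.0975 g Zn; 0.0167 L O₂

Q = 0.444 × 648 = 287.7 C; n(e⁻) = 287.7 / 96500 = 0.002981 mol
Cathode: Zn²⁺ + 2e⁻ → Zn → n(Zn) = 0.002981/2 = 0.001491 mol → 0.0975 g
Anode: 2H₂O → O₂ + 4H⁺ + 4e⁻ → n(O₂) = 0.002981/4 = 7.453×10^-4 mol → 0.0167 L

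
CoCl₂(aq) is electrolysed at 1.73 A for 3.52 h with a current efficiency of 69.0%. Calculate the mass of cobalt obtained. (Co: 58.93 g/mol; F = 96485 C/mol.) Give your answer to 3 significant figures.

4.62 g

Q = 1.73 × 12672 = 21920 C
n(e⁻) = 21920 / 96485 = 0.2272 mol
Co²⁺ + 2e⁻ → Co, so theoretical m(Co) = 0.1136 × 58.93 = 6.694 g
Actual mass = 69.0% × 6.694 = 4.62 g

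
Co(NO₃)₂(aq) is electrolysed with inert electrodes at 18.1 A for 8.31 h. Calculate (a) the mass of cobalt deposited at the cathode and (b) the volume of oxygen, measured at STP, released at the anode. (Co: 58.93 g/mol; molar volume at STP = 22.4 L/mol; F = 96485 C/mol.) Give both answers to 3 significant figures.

165 g Co; 31.4 L O₂

Q = 18.1 × 29916 = 5.415×10^5 C; n(e⁻) = 5.415×10^5 / 96485 = 5.612 mol
Cathode: Co²⁺ + 2e⁻ → Co → n(Co) = 5.612/2 = 2.806 mol → 165 g
Anode: 2H₂O → O₂ + 4H⁺ + 4e⁻ → n(O₂) = 5.612/4 = 1.403 mol → 31.4 L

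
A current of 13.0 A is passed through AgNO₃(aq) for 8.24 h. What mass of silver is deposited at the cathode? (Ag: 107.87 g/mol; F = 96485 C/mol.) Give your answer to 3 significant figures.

Q = It = 13.0 × 29664 = 3.856×10^5 C
n(e⁻) = Q/F = 3.856×10^5/96485 = 3.996 mol
Ag⁺ + e⁻ → Ag, so n(Ag) = 3.996 mol
m = 3.996 × 107.87 = 431 g

431 g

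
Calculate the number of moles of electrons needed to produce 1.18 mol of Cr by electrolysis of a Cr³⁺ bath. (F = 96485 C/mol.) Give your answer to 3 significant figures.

3.54 mol

Cr³⁺ + 3e⁻ → Cr, so n(e⁻) = 3 × 1.18 = 3.540 mol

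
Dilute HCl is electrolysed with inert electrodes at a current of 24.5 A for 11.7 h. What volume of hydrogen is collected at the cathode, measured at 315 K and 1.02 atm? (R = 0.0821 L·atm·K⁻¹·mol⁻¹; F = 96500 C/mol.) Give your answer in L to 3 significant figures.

136 L

Q = It = 24.5 × 42120 = 1.032×10^6 C
Moles of electrons = 1.032×10^6 / 96500 = 10.69 mol
2H⁺ + 2e⁻ → H₂, so n(H₂) = 10.69 / 2 = 5.345 mol
V = nRT/P = 5.345 × 0.0821 × 315 / 1.02 = 135.5 L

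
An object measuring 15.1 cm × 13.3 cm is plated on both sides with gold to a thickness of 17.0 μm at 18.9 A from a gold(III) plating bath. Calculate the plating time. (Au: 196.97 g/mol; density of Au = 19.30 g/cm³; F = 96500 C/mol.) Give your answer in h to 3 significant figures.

0.285 h

Plated area = 2 × 15.1 × 13.3 = 401.7 cm²
Volume = 401.7 × 17.0×10⁻⁴ cm = 0.6829 cm³
m(Au) = 0.6829 × 19.30 = 13.18 g
n(Au) = 13.18 / 196.97 = 0.06691 mol; n(e⁻) = 3 × 0.06691 = 0.2007 mol
Q = 0.2007 × 96500 = 19370 C
t = 19370 / 18.9 = 1025 s = 0.285 h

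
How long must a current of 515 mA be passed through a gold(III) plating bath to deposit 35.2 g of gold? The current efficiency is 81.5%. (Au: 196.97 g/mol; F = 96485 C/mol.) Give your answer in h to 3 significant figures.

34.2 h

n(Au) = 35.2 / 196.97 = 0.1787 mol
Au³⁺ + 3e⁻ → Au, so n(e⁻) = 3 × 0.1787 = 0.5361 mol
Q = 0.5361 × 96485 / 0.815 = 63470 C
t = Q / I = 63470 / 0.515 = 1.232×10^5 s = 34.2 h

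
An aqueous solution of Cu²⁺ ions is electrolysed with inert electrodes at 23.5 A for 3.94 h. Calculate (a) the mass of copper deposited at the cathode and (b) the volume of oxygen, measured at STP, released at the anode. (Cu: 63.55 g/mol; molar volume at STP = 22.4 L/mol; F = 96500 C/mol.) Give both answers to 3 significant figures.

Q = 23.5 × 14184 = 3.333×10^5 C; n(e⁻) = 3.333×10^5 / 96500 = 3.454 mol
Cathode: Cu²⁺ + 2e⁻ → Cu → n(Cu) = 3.454/2 = 1.727 mol → 110 g
Anode: 2H₂O → O₂ + 4H⁺ + 4e⁻ → n(O₂) = 3.454/4 = 0.8635 mol → 19.3 L

110 g Cu; 19.3 L O₂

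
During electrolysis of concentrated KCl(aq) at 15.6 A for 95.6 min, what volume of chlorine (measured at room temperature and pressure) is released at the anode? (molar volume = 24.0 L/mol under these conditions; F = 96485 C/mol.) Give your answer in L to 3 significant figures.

Q = It = 15.6 × 5736 = 89480 C
Moles of electrons = 89480 / 96485 = 0.9274 mol
2Cl⁻ → Cl₂ + 2e⁻, so n(Cl₂) = 0.9274 / 2 = 0.4637 mol
V = 0.4637 × 24.0 = 11.13 L

11.1 L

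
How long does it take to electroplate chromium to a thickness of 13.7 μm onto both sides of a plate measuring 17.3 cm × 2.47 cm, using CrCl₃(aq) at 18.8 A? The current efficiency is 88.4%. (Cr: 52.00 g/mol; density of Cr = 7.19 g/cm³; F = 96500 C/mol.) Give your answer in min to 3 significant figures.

Plated area = 2 × 17.3 × 2.47 = 85.46 cm²
Volume = 85.46 × 13.7×10⁻⁴ cm = 0.1171 cm³
m(Cr) = 0.1171 × 7.19 = 0.8419 g
n(Cr) = 0.8419 / 52.00 = 0.01619 mol; n(e⁻) = 3 × 0.01619 = 0.04857 mol
Q = 0.04857 × 96500 / 0.884 = 5302 C
t = 5302 / 18.8 = 282.0 s = 4.70 min

4.70 min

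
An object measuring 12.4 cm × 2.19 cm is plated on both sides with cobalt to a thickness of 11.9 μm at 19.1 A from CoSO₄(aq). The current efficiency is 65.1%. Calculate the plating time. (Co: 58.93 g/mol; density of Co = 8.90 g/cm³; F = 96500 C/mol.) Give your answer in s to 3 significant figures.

Plated area = 2 × 12.4 × 2.19 = 54.31 cm²
Volume = 54.31 × 11.9×10⁻⁴ cm = 0.06463 cm³
m(Co) = 0.06463 × 8.90 = 0.5752 g
n(Co) = 0.5752 / 58.93 = 0.009761 mol; n(e⁻) = 2 × 0.009761 = 0.01952 mol
Q = 0.01952 × 96500 / 0.651 = 2894 C
t = 2894 / 19.1 = 151.5 s

152 s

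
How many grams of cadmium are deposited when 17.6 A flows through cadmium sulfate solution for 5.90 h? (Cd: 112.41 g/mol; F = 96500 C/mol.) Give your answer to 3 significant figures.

218 g

Q = It = 17.6 × 21240 = 3.738×10^5 C
n(e⁻) = Q/F = 3.738×10^5/96500 = 3.874 mol
Cd²⁺ + 2e⁻ → Cd, so n(Cd) = 3.874 / 2 = 1.937 mol
m = 1.937 × 112.41 = 218 g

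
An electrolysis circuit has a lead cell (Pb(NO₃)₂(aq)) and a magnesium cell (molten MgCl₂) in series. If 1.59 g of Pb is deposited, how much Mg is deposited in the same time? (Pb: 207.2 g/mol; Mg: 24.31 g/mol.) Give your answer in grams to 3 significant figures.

n(Pb) = 1.59 / 207.2 = 0.007674 mol
Pb²⁺ + 2e⁻ → Pb, so n(e⁻) = 2 × 0.007674 = 0.01535 mol
The cells are in series, so the same charge (and hence the same n(e⁻) = 0.01535 mol) passes through both.
Mg²⁺ + 2e⁻ → Mg, so n(Mg) = 0.01535 / 2 = 0.007675 mol
m(Mg) = 0.007675 × 24.31 = 0.187 g

0.187 g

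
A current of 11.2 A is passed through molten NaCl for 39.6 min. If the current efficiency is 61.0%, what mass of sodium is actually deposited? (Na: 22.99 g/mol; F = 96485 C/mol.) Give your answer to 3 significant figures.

3.87 g

Q = 11.2 × 2376 = 26610 C
n(e⁻) = 26610 / 96485 = 0.2758 mol
Na⁺ + e⁻ → Na, so theoretical m(Na) = 0.2758 × 22.99 = 6.341 g
Actual mass = 61.0% × 6.341 = 3.87 g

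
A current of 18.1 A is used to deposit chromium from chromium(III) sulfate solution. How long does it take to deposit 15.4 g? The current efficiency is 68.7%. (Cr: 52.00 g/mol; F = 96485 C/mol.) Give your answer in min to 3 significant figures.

115 min

n(Cr) = 15.4 / 52.00 = 0.2962 mol
Cr³⁺ + 3e⁻ → Cr, so n(e⁻) = 3 × 0.2962 = 0.8886 mol
Q = 0.8886 × 96485 / 0.687 = 1.248×10^5 C
t = Q / I = 1.248×10^5 / 18.1 = 6895 s = 115 min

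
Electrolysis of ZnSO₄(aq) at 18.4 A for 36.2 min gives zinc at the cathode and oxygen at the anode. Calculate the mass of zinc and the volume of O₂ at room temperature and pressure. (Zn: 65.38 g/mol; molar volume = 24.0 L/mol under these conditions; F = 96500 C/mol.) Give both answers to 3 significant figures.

13.5 g Zn; 2.48 L O₂

Q = 18.4 × 2172 = 39960 C; n(e⁻) = 39960 / 96500 = 0.4141 mol
Cathode: Zn²⁺ + 2e⁻ → Zn → n(Zn) = 0.4141/2 = 0.2071 mol → 13.5 g
Anode: 2H₂O → O₂ + 4H⁺ + 4e⁻ → n(O₂) = 0.4141/4 = 0.1035 mol → 2.48 L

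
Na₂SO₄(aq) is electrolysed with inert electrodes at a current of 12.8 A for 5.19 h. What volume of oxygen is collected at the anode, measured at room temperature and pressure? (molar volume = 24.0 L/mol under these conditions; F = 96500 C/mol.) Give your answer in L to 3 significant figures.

14.9 L

Q = It = 12.8 × 18684 = 2.392×10^5 C
n(e⁻) = 2.392×10^5 / 96500 = 2.479 mol
2H₂O → O₂ + 4H⁺ + 4e⁻, so n(O₂) = 2.479 / 4 = 0.6198 mol
V = 0.6198 × 24.0 = 14.88 L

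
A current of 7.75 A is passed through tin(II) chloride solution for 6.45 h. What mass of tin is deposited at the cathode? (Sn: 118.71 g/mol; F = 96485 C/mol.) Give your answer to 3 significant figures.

111 g

Q = 7.75 A × 23220 s = 1.800×10^5 C
n(e⁻) = Q/F = 1.800×10^5/96485 = 1.866 mol
Sn²⁺ + 2e⁻ → Sn, so n(Sn) = 1.866 / 2 = 0.9330 mol
m = 0.9330 × 118.71 = 111 g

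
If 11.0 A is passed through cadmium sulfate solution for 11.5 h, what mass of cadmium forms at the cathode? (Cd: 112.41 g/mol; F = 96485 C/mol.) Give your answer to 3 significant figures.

265 g

Charge passed = 11.0 × 41400 = 4.554×10^5 C
n(e⁻) = 4.554×10^5 / 96485 = 4.720 mol
Cd²⁺ + 2e⁻ → Cd, so n(Cd) = 4.720 / 2 = 2.360 mol
m = 2.360 × 112.41 = 265 g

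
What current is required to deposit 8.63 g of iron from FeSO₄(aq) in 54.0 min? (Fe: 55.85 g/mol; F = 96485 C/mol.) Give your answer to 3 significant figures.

n(Fe) = 8.63 / 55.85 = 0.1545 mol
Fe²⁺ + 2e⁻ → Fe, so n(e⁻) = 2 × 0.1545 = 0.3090 mol
Q = 0.3090 × 96485 = 29810 C
I = Q / t = 29810 / 3240 s = 9.20 A

9.20 A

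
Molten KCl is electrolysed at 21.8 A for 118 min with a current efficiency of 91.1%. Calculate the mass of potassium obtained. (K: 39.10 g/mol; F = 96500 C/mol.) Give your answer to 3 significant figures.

57.0 g

Q = 21.8 × 7080 = 1.543×10^5 C
n(e⁻) = 1.543×10^5 / 96500 = 1.599 mol
K⁺ + e⁻ → K, so theoretical m(K) = 1.599 × 39.10 = 62.52 g
Actual mass = 91.1% × 62.52 = 57.0 g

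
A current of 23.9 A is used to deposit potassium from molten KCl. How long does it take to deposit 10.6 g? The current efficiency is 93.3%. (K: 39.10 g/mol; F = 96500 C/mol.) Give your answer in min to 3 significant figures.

n(K) = 10.6 / 39.10 = 0.2711 mol
K⁺ + e⁻ → K, so n(e⁻) = 0.2711 mol
Q = 0.2711 × 96500 / 0.933 = 28040 C
t = Q / I = 28040 / 23.9 = 1173 s = 19.6 min

19.6 min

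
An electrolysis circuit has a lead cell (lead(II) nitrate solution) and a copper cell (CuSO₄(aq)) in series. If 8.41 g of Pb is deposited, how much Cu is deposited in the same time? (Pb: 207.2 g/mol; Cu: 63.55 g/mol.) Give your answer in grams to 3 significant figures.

2.58 g

n(Pb) = 8.41 / 207.2 = 0.04059 mol
Pb²⁺ + 2e⁻ → Pb, so n(e⁻) = 2 × 0.04059 = 0.08118 mol
The cells are in series, so the same charge (and hence the same n(e⁻) = 0.08118 mol) passes through both.
Cu²⁺ + 2e⁻ → Cu, so n(Cu) = 0.08118 / 2 = 0.04059 mol
m(Cu) = 0.04059 × 63.55 = 2.58 g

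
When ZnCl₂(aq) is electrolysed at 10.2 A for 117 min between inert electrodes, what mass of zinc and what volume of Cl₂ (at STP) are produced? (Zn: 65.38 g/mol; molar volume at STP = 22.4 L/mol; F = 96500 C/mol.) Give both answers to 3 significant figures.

24.3 g Zn; 8.31 L Cl₂

Q = 10.2 × 7020 = 71600 C; n(e⁻) = 71600 / 96500 = 0.7420 mol
Cathode: Zn²⁺ + 2e⁻ → Zn → n(Zn) = 0.7420/2 = 0.3710 mol → 24.3 g
Anode: 2Cl⁻ → Cl₂ + 2e⁻ → n(Cl₂) = 0.7420/2 = 0.3710 mol → 8.31 L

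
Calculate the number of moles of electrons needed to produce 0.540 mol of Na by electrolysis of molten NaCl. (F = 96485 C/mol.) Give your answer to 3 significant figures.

0.540 mol

Na⁺ + e⁻ → Na, so n(e⁻) = 1 × 0.540 = 0.5400 mol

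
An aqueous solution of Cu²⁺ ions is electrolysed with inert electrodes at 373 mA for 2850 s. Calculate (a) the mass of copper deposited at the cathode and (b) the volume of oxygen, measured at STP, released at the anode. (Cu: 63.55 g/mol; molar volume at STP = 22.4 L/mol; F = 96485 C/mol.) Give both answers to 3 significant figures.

Q = 0.373 × 2850 = 1063 C; n(e⁻) = 1063 / 96485 = 0.01102 mol
Cathode: Cu²⁺ + 2e⁻ → Cu → n(Cu) = 0.01102/2 = 0.005510 mol → 0.350 g
Anode: 2H₂O → O₂ + 4H⁺ + 4e⁻ → n(O₂) = 0.01102/4 = 0.002755 mol → 0.0617 L

0.350 g Cu; 0.0617 L O₂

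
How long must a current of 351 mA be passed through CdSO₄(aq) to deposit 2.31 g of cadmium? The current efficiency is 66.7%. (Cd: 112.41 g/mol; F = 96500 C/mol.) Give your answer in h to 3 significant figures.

n(Cd) = 2.31 / 112.41 = 0.02055 mol
Cd²⁺ + 2e⁻ → Cd, so n(e⁻) = 2 × 0.02055 = 0.04110 mol
Q = 0.04110 × 96500 / 0.667 = 5946 C
t = Q / I = 5946 / 0.351 = 16940 s = 4.71 h

4.71 h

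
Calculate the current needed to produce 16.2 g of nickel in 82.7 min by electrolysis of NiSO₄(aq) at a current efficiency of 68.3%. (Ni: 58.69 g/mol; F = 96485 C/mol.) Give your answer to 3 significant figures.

n(Ni) = 16.2 / 58.69 = 0.2760 mol
Ni²⁺ + 2e⁻ → Ni, so n(e⁻) = 2 × 0.2760 = 0.5520 mol
Q = 0.5520 × 96485 / 0.683 = 77980 C
I = Q / t = 77980 / 4962 s = 15.7 A

15.7 A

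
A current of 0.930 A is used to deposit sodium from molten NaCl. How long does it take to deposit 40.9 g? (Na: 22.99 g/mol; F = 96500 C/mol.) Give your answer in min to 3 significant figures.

3080 min

n(Na) = 40.9 / 22.99 = 1.779 mol
Na⁺ + e⁻ → Na, so n(e⁻) = 1.779 mol
Q = 1.779 × 96500 = 1.717×10^5 C
t = Q / I = 1.717×10^5 / 0.930 = 1.846×10^5 s = 3080 min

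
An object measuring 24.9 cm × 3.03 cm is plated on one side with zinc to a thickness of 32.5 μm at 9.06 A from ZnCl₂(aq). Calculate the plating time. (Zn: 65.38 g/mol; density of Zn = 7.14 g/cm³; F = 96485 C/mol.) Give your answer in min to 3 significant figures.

Plated area = 24.9 × 3.03 = 75.45 cm²
Volume = 75.45 × 32.5×10⁻⁴ cm = 0.2452 cm³
m(Zn) = 0.2452 × 7.14 = 1.751 g
n(Zn) = 1.751 / 65.38 = 0.02678 mol; n(e⁻) = 2 × 0.02678 = 0.05356 mol
Q = 0.05356 × 96485 = 5168 C
t = 5168 / 9.06 = 570.4 s = 9.51 min

9.51 min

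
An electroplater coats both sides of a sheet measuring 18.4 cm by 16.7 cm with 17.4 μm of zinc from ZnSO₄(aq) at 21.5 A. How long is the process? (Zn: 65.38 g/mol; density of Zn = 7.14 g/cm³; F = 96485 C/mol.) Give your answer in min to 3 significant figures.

17.5 min

Plated area = 2 × 18.4 × 16.7 = 614.6 cm²
Volume = 614.6 × 17.4×10⁻⁴ cm = 1.069 cm³
m(Zn) = 1.069 × 7.14 = 7.633 g
n(Zn) = 7.633 / 65.38 = 0.1167 mol; n(e⁻) = 2 × 0.1167 = 0.2334 mol
Q = 0.2334 × 96485 = 22520 C
t = 22520 / 21.5 = 1047 s = 17.5 min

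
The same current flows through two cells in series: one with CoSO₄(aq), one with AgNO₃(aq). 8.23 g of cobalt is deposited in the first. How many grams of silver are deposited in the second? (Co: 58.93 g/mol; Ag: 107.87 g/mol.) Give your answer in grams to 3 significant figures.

30.1 g

n(Co) = 8.23 / 58.93 = 0.1397 mol
Co²⁺ + 2e⁻ → Co, so n(e⁻) = 2 × 0.1397 = 0.2794 mol
In series, the same 0.2794 mol of electrons flows through the second cell.
Ag⁺ + e⁻ → Ag, so n(Ag) = 0.2794 mol
m(Ag) = 0.2794 × 107.87 = 30.1 g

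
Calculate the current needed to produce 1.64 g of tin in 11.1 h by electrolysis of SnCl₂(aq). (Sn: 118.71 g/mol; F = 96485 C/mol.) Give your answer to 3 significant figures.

n(Sn) = 1.64 / 118.71 = 0.01382 mol
Sn²⁺ + 2e⁻ → Sn, so n(e⁻) = 2 × 0.01382 = 0.02764 mol
Q = 0.02764 × 96485 = 2667 C
I = Q / t = 2667 / 39960 s = 0.0667 A

0.0667 A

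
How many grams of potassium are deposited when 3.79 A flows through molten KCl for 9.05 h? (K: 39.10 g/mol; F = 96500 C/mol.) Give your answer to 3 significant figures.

Charge passed = 3.79 × 32580 = 1.235×10^5 C
n(e⁻) = 1.235×10^5 / 96500 = 1.280 mol
K⁺ + e⁻ → K, so n(K) = 1.280 mol
m = 1.280 × 39.10 = 50.0 g

50.0 g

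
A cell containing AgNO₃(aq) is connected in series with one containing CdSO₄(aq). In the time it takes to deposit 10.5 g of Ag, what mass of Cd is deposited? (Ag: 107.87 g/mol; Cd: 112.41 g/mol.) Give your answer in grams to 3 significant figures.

n(Ag) = 10.5 / 107.87 = 0.09734 mol
Ag⁺ + e⁻ → Ag, so n(e⁻) = 0.09734 mol
Same current for the same time ⇒ same n(e⁻) = 0.09734 mol in both cells.
Cd²⁺ + 2e⁻ → Cd, so n(Cd) = 0.09734 / 2 = 0.04867 mol
m(Cd) = 0.04867 × 112.41 = 5.47 g

5.47 g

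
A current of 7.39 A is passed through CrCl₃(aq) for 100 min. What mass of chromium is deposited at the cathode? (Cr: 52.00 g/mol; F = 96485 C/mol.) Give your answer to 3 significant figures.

7.97 g

Charge passed = 7.39 × 6000 = 44340 C
Moles of electrons = 44340 / 96485 = 0.4596 mol
Cr³⁺ + 3e⁻ → Cr, so n(Cr) = 0.4596 / 3 = 0.1532 mol
m = 0.1532 × 52.00 = 7.97 g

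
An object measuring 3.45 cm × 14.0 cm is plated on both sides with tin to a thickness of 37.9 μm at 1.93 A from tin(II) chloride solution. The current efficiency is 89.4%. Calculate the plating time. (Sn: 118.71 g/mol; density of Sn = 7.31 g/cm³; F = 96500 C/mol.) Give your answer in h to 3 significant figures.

Plated area = 2 × 3.45 × 14.0 = 96.60 cm²
Volume = 96.60 × 37.9×10⁻⁴ cm = 0.3661 cm³
m(Sn) = 0.3661 × 7.31 = 2.676 g
n(Sn) = 2.676 / 118.71 = 0.02254 mol; n(e⁻) = 2 × 0.02254 = 0.04508 mol
Q = 0.04508 × 96500 / 0.894 = 4866 C
t = 4866 / 1.93 = 2521 s = 0.700 h

0.700 h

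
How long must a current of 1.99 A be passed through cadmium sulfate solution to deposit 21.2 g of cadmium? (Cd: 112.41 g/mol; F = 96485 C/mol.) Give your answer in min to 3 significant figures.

n(Cd) = 21.2 / 112.41 = 0.1886 mol
Cd²⁺ + 2e⁻ → Cd, so n(e⁻) = 2 × 0.1886 = 0.3772 mol
Q = 0.3772 × 96485 = 36390 C
t = Q / I = 36390 / 1.99 = 18290 s = 305 min

305 min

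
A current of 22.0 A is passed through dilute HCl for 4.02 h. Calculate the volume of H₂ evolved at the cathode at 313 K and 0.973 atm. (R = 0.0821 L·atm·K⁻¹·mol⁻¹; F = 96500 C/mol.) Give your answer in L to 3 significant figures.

Charge passed = 22.0 × 14472 = 3.184×10^5 C
n(e⁻) = Q/F = 3.184×10^5/96500 = 3.299 mol
2H⁺ + 2e⁻ → H₂, so n(H₂) = 3.299 / 2 = 1.650 mol
V = nRT/P = 1.650 × 0.0821 × 313 / 0.973 = 43.58 L

43.6 L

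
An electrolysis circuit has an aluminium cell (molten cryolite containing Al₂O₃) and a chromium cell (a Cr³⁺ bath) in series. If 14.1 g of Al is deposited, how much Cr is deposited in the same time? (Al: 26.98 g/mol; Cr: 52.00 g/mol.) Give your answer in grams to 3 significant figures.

27.2 g

n(Al) = 14.1 / 26.98 = 0.5226 mol
Al³⁺ + 3e⁻ → Al, so n(e⁻) = 3 × 0.5226 = 1.568 mol
The cells are in series, so the same charge (and hence the same n(e⁻) = 1.568 mol) passes through both.
Cr³⁺ + 3e⁻ → Cr, so n(Cr) = 1.568 / 3 = 0.5227 mol
m(Cr) = 0.5227 × 52.00 = 27.2 g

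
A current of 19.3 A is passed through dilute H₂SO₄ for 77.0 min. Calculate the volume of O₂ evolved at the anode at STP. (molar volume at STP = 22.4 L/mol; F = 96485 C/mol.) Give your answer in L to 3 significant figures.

Q = 19.3 A × 4620 s = 89170 C
n(e⁻) = Q/F = 89170/96485 = 0.9242 mol
2H₂O → O₂ + 4H⁺ + 4e⁻, so n(O₂) = 0.9242 / 4 = 0.2311 mol
V = 0.2311 × 22.4 = 5.177 L

5.18 L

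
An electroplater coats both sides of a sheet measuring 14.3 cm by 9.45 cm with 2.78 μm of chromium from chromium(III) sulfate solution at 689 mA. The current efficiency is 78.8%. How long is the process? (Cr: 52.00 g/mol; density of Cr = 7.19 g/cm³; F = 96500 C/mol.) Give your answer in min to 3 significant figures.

Plated area = 2 × 14.3 × 9.45 = 270.3 cm²
Volume = 270.3 × 2.78×10⁻⁴ cm = 0.07514 cm³
m(Cr) = 0.07514 × 7.19 = 0.5403 g
n(Cr) = 0.5403 / 52.00 = 0.01039 mol; n(e⁻) = 3 × 0.01039 = 0.03117 mol
Q = 0.03117 × 96500 / 0.788 = 3817 C
t = 3817 / 0.689 = 5540 s = 92.3 min

92.3 min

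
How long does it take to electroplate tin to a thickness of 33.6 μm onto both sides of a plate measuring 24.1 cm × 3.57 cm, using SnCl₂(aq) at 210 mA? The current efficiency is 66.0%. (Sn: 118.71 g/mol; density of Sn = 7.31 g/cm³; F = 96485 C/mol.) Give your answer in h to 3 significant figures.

13.8 h

Plated area = 2 × 24.1 × 3.57 = 172.1 cm²
Volume = 172.1 × 33.6×10⁻⁴ cm = 0.5783 cm³
m(Sn) = 0.5783 × 7.31 = 4.227 g
n(Sn) = 4.227 / 118.71 = 0.03561 mol; n(e⁻) = 2 × 0.03561 = 0.07122 mol
Q = 0.07122 × 96485 / 0.660 = 10410 C
t = 10410 / 0.210 = 49570 s = 13.8 h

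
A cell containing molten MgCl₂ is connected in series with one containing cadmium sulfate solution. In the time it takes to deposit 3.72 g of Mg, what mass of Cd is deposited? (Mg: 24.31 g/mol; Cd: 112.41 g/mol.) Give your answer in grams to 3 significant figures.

n(Mg) = 3.72 / 24.31 = 0.1530 mol
Mg²⁺ + 2e⁻ → Mg, so n(e⁻) = 2 × 0.1530 = 0.3060 mol
In series, the same 0.3060 mol of electrons flows through the second cell.
Cd²⁺ + 2e⁻ → Cd, so n(Cd) = 0.3060 / 2 = 0.1530 mol
m(Cd) = 0.1530 × 112.41 = 17.2 g

17.2 g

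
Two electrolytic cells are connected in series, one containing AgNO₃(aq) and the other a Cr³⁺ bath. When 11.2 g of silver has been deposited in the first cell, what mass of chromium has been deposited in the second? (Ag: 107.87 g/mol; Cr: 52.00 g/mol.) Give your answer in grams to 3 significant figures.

n(Ag) = 11.2 / 107.87 = 0.1038 mol
Ag⁺ + e⁻ → Ag, so n(e⁻) = 0.1038 mol
Since the cells are in series, n(e⁻) in the Cr cell is also 0.1038 mol.
Cr³⁺ + 3e⁻ → Cr, so n(Cr) = 0.1038 / 3 = 0.03460 mol
m(Cr) = 0.03460 × 52.00 = 1.80 g

1.80 g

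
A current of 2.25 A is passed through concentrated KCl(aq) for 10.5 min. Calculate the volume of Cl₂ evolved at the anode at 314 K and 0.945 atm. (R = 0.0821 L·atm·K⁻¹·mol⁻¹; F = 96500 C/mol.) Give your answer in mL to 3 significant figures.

200 mL

Q = 2.25 A × 630 s = 1418 C
n(e⁻) = 1418 / 96500 = 0.01469 mol
2Cl⁻ → Cl₂ + 2e⁻, so n(Cl₂) = 0.01469 / 2 = 0.007345 mol
V = nRT/P = 0.007345 × 0.0821 × 314 / 0.945 = 0.2004 L
= 200 mL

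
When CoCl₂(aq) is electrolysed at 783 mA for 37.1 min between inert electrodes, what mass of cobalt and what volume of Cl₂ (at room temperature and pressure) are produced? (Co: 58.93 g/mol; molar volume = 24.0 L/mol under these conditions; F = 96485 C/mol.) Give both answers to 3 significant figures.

0.532 g Co; 0.217 L Cl₂

Q = 0.783 × 2226 = 1743 C; n(e⁻) = 1743 / 96485 = 0.01806 mol
Cathode: Co²⁺ + 2e⁻ → Co → n(Co) = 0.01806/2 = 0.009030 mol → 0.532 g
Anode: 2Cl⁻ → Cl₂ + 2e⁻ → n(Cl₂) = 0.01806/2 = 0.009030 mol → 0.217 L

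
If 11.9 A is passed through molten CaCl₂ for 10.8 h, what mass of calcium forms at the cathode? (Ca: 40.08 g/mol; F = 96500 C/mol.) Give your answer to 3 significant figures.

96.1 g

Charge passed = 11.9 × 38880 = 4.627×10^5 C
Moles of electrons = 4.627×10^5 / 96500 = 4.795 mol
Ca²⁺ + 2e⁻ → Ca, so n(Ca) = 4.795 / 2 = 2.398 mol
m = 2.398 × 40.08 = 96.1 g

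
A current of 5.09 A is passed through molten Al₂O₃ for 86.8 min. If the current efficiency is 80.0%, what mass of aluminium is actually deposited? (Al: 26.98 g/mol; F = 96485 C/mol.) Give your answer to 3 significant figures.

Q = 5.09 × 5208 = 26510 C
n(e⁻) = 26510 / 96485 = 0.2748 mol
Al³⁺ + 3e⁻ → Al, so theoretical m(Al) = 0.09160 × 26.98 = 2.471 g
Actual mass = 80.0% × 2.471 = 1.98 g

1.98 g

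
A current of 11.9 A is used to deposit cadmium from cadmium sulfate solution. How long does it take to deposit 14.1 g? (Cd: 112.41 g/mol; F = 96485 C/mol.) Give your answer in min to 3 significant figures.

n(Cd) = 14.1 / 112.41 = 0.1254 mol
Cd²⁺ + 2e⁻ → Cd, so n(e⁻) = 2 × 0.1254 = 0.2508 mol
Q = 0.2508 × 96485 = 24200 C
t = Q / I = 24200 / 11.9 = 2034 s = 33.9 min

33.9 min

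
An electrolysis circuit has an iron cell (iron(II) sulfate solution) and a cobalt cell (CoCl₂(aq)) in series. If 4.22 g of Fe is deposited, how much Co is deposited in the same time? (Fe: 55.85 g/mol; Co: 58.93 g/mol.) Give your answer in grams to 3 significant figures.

n(Fe) = 4.22 / 55.85 = 0.07556 mol
Fe²⁺ + 2e⁻ → Fe, so n(e⁻) = 2 × 0.07556 = 0.1511 mol
The cells are in series, so the same charge (and hence the same n(e⁻) = 0.1511 mol) passes through both.
Co²⁺ + 2e⁻ → Co, so n(Co) = 0.1511 / 2 = 0.07555 mol
m(Co) = 0.07555 × 58.93 = 4.45 g

4.45 g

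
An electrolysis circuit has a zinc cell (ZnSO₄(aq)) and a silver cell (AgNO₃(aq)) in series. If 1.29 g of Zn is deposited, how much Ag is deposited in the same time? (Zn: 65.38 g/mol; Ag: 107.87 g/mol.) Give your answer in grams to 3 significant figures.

4.26 g

n(Zn) = 1.29 / 65.38 = 0.01973 mol
Zn²⁺ + 2e⁻ → Zn, so n(e⁻) = 2 × 0.01973 = 0.03946 mol
In series, the same 0.03946 mol of electrons flows through the second cell.
Ag⁺ + e⁻ → Ag, so n(Ag) = 0.03946 mol
m(Ag) = 0.03946 × 107.87 = 4.26 g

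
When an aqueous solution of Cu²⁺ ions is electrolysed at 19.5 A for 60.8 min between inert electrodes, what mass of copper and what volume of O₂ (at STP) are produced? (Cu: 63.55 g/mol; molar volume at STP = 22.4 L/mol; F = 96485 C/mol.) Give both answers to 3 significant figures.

23.4 g Cu; 4.13 L O₂

Q = 19.5 × 3648 = 71140 C; n(e⁻) = 71140 / 96485 = 0.7373 mol
Cathode: Cu²⁺ + 2e⁻ → Cu → n(Cu) = 0.7373/2 = 0.3687 mol → 23.4 g
Anode: 2H₂O → O₂ + 4H⁺ + 4e⁻ → n(O₂) = 0.7373/4 = 0.1843 mol → 4.13 L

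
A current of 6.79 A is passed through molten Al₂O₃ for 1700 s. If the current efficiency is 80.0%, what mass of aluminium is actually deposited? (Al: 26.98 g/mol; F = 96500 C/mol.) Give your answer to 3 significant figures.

0.861 g

Q = 6.79 × 1700 = 11540 C
n(e⁻) = 11540 / 96500 = 0.1196 mol
Al³⁺ + 3e⁻ → Al, so theoretical m(Al) = 0.03987 × 26.98 = 1.076 g
Actual mass = 80.0% × 1.076 = 0.861 g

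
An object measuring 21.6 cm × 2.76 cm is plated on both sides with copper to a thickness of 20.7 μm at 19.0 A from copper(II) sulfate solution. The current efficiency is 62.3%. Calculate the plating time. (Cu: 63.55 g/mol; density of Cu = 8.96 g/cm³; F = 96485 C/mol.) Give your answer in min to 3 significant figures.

9.45 min

Plated area = 2 × 21.6 × 2.76 = 119.2 cm²
Volume = 119.2 × 20.7×10⁻⁴ cm = 0.2467 cm³
m(Cu) = 0.2467 × 8.96 = 2.210 g
n(Cu) = 2.210 / 63.55 = 0.03478 mol; n(e⁻) = 2 × 0.03478 = 0.06956 mol
Q = 0.06956 × 96485 / 0.623 = 10770 C
t = 10770 / 19.0 = 566.8 s = 9.45 min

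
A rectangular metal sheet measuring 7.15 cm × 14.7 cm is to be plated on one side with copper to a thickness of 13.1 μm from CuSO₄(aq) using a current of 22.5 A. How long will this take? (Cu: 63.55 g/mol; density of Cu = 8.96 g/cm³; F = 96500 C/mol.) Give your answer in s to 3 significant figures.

Plated area = 7.15 × 14.7 = 105.1 cm²
Volume = 105.1 × 13.1×10⁻⁴ cm = 0.1377 cm³
m(Cu) = 0.1377 × 8.96 = 1.234 g
n(Cu) = 1.234 / 63.55 = 0.01942 mol; n(e⁻) = 2 × 0.01942 = 0.03884 mol
Q = 0.03884 × 96500 = 3748 C
t = 3748 / 22.5 = 166.6 s

167 s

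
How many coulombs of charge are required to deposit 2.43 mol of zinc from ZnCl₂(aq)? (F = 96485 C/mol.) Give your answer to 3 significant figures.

Zn²⁺ + 2e⁻ → Zn, so n(e⁻) = 2 × 2.43 = 4.860 mol
Q = 4.860 × 96485 = 4.689×10^5 C

4.69×10^5 C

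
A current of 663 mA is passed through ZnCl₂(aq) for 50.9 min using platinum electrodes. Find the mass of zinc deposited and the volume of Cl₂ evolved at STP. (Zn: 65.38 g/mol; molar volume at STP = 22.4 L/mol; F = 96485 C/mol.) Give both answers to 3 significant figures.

Q = 0.663 × 3054 = 2025 C; n(e⁻) = 2025 / 96485 = 0.02099 mol
Cathode: Zn²⁺ + 2e⁻ → Zn → n(Zn) = 0.02099/2 = 0.01050 mol → 0.686 g
Anode: 2Cl⁻ → Cl₂ + 2e⁻ → n(Cl₂) = 0.02099/2 = 0.01050 mol → 0.235 L

0.686 g Zn; 0.235 L Cl₂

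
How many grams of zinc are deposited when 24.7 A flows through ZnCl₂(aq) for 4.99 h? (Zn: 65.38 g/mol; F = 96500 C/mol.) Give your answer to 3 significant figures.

Q = 24.7 A × 17964 s = 4.437×10^5 C
n(e⁻) = 4.437×10^5 / 96500 = 4.598 mol
Zn²⁺ + 2e⁻ → Zn, so n(Zn) = 4.598 / 2 = 2.299 mol
m = 2.299 × 65.38 = 150 g

150 g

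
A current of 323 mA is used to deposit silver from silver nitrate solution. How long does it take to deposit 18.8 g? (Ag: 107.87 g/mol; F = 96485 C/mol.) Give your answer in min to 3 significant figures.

n(Ag) = 18.8 / 107.87 = 0.1743 mol
Ag⁺ + e⁻ → Ag, so n(e⁻) = 0.1743 mol
Q = 0.1743 × 96485 = 16820 C
t = Q / I = 16820 / 0.323 = 52070 s = 868 min

868 min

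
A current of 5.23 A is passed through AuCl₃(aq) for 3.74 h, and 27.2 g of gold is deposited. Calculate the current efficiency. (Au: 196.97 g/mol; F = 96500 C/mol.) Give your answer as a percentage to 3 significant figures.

56.8%

Q = 5.23 × 13464 = 70420 C
n(e⁻) = 70420 / 96500 = 0.7297 mol
Au³⁺ + 3e⁻ → Au, so theoretical n(Au) = 0.2432 mol → 47.90 g
Efficiency = 27.2 / 47.90 = 0.5678 = 56.8%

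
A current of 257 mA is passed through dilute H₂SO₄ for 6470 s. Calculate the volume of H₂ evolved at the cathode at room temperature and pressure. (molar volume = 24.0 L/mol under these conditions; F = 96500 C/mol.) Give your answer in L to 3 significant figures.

Q = It = 0.257 × 6470 = 1663 C
Moles of electrons = 1663 / 96500 = 0.01723 mol
2H⁺ + 2e⁻ → H₂, so n(H₂) = 0.01723 / 2 = 0.008615 mol
V = 0.008615 × 24.0 = 0.2068 L

0.207 L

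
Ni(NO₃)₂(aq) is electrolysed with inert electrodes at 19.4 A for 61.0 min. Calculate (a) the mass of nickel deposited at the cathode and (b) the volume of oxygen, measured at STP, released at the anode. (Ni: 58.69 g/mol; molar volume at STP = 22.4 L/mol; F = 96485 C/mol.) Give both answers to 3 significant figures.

Q = 19.4 × 3660 = 71000 C; n(e⁻) = 71000 / 96485 = 0.7359 mol
Cathode: Ni²⁺ + 2e⁻ → Ni → n(Ni) = 0.7359/2 = 0.3680 mol → 21.6 g
Anode: 2H₂O → O₂ + 4H⁺ + 4e⁻ → n(O₂) = 0.7359/4 = 0.1840 mol → 4.12 L

21.6 g Ni; 4.12 L O₂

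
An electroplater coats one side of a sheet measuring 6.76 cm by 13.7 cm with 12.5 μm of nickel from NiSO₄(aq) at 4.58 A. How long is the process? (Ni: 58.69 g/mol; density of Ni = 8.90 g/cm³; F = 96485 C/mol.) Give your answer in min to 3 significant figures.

12.3 min

Plated area = 6.76 × 13.7 = 92.61 cm²
Volume = 92.61 × 12.5×10⁻⁴ cm = 0.1158 cm³
m(Ni) = 0.1158 × 8.90 = 1.031 g
n(Ni) = 1.031 / 58.69 = 0.01757 mol; n(e⁻) = 2 × 0.01757 = 0.03514 mol
Q = 0.03514 × 96485 = 3390 C
t = 3390 / 4.58 = 740.2 s = 12.3 min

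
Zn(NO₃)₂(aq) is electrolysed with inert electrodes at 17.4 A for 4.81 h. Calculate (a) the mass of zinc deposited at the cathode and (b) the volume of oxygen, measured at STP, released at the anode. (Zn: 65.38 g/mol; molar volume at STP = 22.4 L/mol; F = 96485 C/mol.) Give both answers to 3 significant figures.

102 g Zn; 17.5 L O₂

Q = 17.4 × 17316 = 3.013×10^5 C; n(e⁻) = 3.013×10^5 / 96485 = 3.123 mol
Cathode: Zn²⁺ + 2e⁻ → Zn → n(Zn) = 3.123/2 = 1.562 mol → 102 g
Anode: 2H₂O → O₂ + 4H⁺ + 4e⁻ → n(O₂) = 3.123/4 = 0.7808 mol → 17.5 L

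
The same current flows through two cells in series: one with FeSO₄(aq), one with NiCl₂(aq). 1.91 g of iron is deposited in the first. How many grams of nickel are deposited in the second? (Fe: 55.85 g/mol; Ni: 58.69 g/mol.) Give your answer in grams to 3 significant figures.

n(Fe) = 1.91 / 55.85 = 0.03420 mol
Fe²⁺ + 2e⁻ → Fe, so n(e⁻) = 2 × 0.03420 = 0.06840 mol
In series, the same 0.06840 mol of electrons flows through the second cell.
Ni²⁺ + 2e⁻ → Ni, so n(Ni) = 0.06840 / 2 = 0.03420 mol
m(Ni) = 0.03420 × 58.69 = 2.01 g

2.01 g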